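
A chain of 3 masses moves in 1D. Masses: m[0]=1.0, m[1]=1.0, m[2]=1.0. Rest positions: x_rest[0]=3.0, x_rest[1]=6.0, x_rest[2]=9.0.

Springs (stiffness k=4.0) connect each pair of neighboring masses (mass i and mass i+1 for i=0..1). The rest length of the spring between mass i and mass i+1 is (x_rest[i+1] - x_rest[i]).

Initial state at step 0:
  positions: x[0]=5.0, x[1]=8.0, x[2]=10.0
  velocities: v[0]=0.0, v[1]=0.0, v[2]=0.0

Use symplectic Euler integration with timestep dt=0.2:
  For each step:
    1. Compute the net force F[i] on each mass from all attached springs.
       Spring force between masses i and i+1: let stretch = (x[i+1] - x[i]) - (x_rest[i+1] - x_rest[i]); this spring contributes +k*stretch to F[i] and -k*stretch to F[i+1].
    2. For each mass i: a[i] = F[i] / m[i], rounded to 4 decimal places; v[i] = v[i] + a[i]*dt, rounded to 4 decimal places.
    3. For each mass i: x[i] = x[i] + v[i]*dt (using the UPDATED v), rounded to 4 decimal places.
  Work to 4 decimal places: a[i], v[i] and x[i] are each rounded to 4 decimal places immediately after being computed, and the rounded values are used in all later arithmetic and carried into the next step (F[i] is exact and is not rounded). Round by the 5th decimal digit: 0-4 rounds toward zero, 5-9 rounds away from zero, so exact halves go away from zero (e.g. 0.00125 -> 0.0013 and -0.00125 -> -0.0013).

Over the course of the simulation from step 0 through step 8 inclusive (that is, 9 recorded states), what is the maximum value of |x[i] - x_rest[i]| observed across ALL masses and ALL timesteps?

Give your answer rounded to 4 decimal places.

Answer: 2.1287

Derivation:
Step 0: x=[5.0000 8.0000 10.0000] v=[0.0000 0.0000 0.0000]
Step 1: x=[5.0000 7.8400 10.1600] v=[0.0000 -0.8000 0.8000]
Step 2: x=[4.9744 7.5968 10.4288] v=[-0.1280 -1.2160 1.3440]
Step 3: x=[4.8884 7.3871 10.7245] v=[-0.4301 -1.0483 1.4784]
Step 4: x=[4.7222 7.3116 10.9662] v=[-0.8311 -0.3773 1.2085]
Step 5: x=[4.4903 7.4066 11.1032] v=[-1.1596 0.4749 0.6848]
Step 6: x=[4.2450 7.6264 11.1287] v=[-1.2266 1.0991 0.1275]
Step 7: x=[4.0607 7.8656 11.0738] v=[-0.9215 1.1958 -0.2743]
Step 8: x=[4.0052 8.0093 10.9856] v=[-0.2776 0.7184 -0.4409]
Max displacement = 2.1287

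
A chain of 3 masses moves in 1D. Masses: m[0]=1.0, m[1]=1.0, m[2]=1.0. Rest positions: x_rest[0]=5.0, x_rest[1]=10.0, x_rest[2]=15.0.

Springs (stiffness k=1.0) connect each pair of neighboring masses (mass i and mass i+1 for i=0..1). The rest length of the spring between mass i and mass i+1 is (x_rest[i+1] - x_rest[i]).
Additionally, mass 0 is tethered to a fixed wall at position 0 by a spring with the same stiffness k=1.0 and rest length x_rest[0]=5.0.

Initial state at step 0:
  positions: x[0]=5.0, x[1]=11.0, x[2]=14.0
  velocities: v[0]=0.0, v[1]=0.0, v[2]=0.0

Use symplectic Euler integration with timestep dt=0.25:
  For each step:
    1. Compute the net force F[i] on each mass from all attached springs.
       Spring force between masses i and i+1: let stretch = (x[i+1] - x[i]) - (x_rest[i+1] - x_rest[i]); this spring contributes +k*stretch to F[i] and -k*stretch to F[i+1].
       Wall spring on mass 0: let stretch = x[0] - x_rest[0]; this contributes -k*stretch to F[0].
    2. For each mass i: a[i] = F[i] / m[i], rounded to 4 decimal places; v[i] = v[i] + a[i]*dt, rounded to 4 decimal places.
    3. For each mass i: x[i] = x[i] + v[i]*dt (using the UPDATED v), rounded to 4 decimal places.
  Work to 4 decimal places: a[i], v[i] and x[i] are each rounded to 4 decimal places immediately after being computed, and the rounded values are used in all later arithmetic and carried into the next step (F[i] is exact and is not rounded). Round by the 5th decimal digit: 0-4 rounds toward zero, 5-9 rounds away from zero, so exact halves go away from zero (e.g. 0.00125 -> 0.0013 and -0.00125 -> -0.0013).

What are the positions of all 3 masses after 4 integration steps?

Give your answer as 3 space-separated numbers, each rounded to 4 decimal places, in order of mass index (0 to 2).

Answer: 5.3635 9.6059 14.9804

Derivation:
Step 0: x=[5.0000 11.0000 14.0000] v=[0.0000 0.0000 0.0000]
Step 1: x=[5.0625 10.8125 14.1250] v=[0.2500 -0.7500 0.5000]
Step 2: x=[5.1680 10.4727 14.3555] v=[0.4219 -1.3594 0.9219]
Step 3: x=[5.2820 10.0440 14.6558] v=[0.4561 -1.7149 1.2012]
Step 4: x=[5.3635 9.6059 14.9804] v=[0.3261 -1.7525 1.2983]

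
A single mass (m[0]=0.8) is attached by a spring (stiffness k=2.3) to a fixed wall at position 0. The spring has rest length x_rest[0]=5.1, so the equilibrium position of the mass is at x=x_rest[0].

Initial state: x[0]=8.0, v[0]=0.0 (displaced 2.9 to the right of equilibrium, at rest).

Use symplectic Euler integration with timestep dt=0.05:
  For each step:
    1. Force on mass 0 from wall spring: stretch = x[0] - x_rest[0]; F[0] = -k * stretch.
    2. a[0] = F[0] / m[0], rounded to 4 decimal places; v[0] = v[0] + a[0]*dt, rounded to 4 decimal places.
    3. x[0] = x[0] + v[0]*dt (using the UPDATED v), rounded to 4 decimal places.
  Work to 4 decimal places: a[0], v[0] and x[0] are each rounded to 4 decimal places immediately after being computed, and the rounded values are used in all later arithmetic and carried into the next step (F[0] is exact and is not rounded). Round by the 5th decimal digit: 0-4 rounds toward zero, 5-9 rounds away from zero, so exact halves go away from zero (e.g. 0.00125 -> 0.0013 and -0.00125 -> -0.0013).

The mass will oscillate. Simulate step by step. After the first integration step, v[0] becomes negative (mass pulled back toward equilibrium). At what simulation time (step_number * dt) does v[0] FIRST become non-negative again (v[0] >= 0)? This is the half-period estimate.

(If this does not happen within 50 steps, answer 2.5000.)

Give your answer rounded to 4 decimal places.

Answer: 1.9000

Derivation:
Step 0: x=[8.0000] v=[0.0000]
Step 1: x=[7.9792] v=[-0.4169]
Step 2: x=[7.9377] v=[-0.8308]
Step 3: x=[7.8758] v=[-1.2387]
Step 4: x=[7.7939] v=[-1.6377]
Step 5: x=[7.6927] v=[-2.0250]
Step 6: x=[7.5728] v=[-2.3977]
Step 7: x=[7.4351] v=[-2.7532]
Step 8: x=[7.2807] v=[-3.0889]
Step 9: x=[7.1106] v=[-3.4024]
Step 10: x=[6.9260] v=[-3.6914]
Step 11: x=[6.7283] v=[-3.9539]
Step 12: x=[6.5189] v=[-4.1880]
Step 13: x=[6.2993] v=[-4.3920]
Step 14: x=[6.0711] v=[-4.5644]
Step 15: x=[5.8359] v=[-4.7040]
Step 16: x=[5.5954] v=[-4.8098]
Step 17: x=[5.3514] v=[-4.8810]
Step 18: x=[5.1055] v=[-4.9171]
Step 19: x=[4.8596] v=[-4.9179]
Step 20: x=[4.6154] v=[-4.8833]
Step 21: x=[4.3747] v=[-4.8136]
Step 22: x=[4.1392] v=[-4.7093]
Step 23: x=[3.9106] v=[-4.5712]
Step 24: x=[3.6906] v=[-4.4002]
Step 25: x=[3.4807] v=[-4.1976]
Step 26: x=[3.2825] v=[-3.9648]
Step 27: x=[3.0973] v=[-3.7035]
Step 28: x=[2.9265] v=[-3.4156]
Step 29: x=[2.7713] v=[-3.1032]
Step 30: x=[2.6329] v=[-2.7685]
Step 31: x=[2.5122] v=[-2.4139]
Step 32: x=[2.4101] v=[-2.0419]
Step 33: x=[2.3273] v=[-1.6552]
Step 34: x=[2.2645] v=[-1.2566]
Step 35: x=[2.2221] v=[-0.8490]
Step 36: x=[2.2003] v=[-0.4353]
Step 37: x=[2.1994] v=[-0.0185]
Step 38: x=[2.2193] v=[0.3985]
First v>=0 after going negative at step 38, time=1.9000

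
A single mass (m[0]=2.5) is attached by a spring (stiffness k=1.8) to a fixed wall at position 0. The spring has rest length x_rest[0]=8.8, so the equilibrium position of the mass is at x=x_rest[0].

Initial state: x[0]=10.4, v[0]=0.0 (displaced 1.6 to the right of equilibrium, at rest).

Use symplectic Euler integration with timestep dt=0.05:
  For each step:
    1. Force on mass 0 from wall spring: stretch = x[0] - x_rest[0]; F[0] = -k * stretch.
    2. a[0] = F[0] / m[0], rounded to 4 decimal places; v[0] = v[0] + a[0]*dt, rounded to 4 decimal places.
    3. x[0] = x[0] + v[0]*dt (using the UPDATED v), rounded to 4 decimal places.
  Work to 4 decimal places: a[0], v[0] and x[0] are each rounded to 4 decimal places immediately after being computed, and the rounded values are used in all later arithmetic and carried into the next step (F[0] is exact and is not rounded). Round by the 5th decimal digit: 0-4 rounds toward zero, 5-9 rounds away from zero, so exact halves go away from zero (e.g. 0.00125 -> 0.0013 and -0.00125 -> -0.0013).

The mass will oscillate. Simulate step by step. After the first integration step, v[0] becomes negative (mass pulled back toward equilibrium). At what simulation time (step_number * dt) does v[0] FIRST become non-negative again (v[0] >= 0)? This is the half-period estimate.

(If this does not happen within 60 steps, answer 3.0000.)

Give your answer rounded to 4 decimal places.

Step 0: x=[10.4000] v=[0.0000]
Step 1: x=[10.3971] v=[-0.0576]
Step 2: x=[10.3913] v=[-0.1151]
Step 3: x=[10.3827] v=[-0.1724]
Step 4: x=[10.3712] v=[-0.2294]
Step 5: x=[10.3569] v=[-0.2860]
Step 6: x=[10.3398] v=[-0.3421]
Step 7: x=[10.3199] v=[-0.3975]
Step 8: x=[10.2973] v=[-0.4522]
Step 9: x=[10.2720] v=[-0.5061]
Step 10: x=[10.2440] v=[-0.5591]
Step 11: x=[10.2134] v=[-0.6111]
Step 12: x=[10.1803] v=[-0.6620]
Step 13: x=[10.1447] v=[-0.7117]
Step 14: x=[10.1067] v=[-0.7601]
Step 15: x=[10.0663] v=[-0.8071]
Step 16: x=[10.0237] v=[-0.8527]
Step 17: x=[9.9789] v=[-0.8968]
Step 18: x=[9.9319] v=[-0.9392]
Step 19: x=[9.8829] v=[-0.9800]
Step 20: x=[9.8320] v=[-1.0190]
Step 21: x=[9.7792] v=[-1.0562]
Step 22: x=[9.7246] v=[-1.0915]
Step 23: x=[9.6684] v=[-1.1248]
Step 24: x=[9.6106] v=[-1.1561]
Step 25: x=[9.5513] v=[-1.1853]
Step 26: x=[9.4907] v=[-1.2123]
Step 27: x=[9.4288] v=[-1.2372]
Step 28: x=[9.3658] v=[-1.2598]
Step 29: x=[9.3018] v=[-1.2802]
Step 30: x=[9.2369] v=[-1.2983]
Step 31: x=[9.1712] v=[-1.3140]
Step 32: x=[9.1048] v=[-1.3274]
Step 33: x=[9.0379] v=[-1.3384]
Step 34: x=[8.9706] v=[-1.3470]
Step 35: x=[8.9029] v=[-1.3531]
Step 36: x=[8.8351] v=[-1.3568]
Step 37: x=[8.7672] v=[-1.3581]
Step 38: x=[8.6994] v=[-1.3569]
Step 39: x=[8.6317] v=[-1.3533]
Step 40: x=[8.5643] v=[-1.3472]
Step 41: x=[8.4974] v=[-1.3387]
Step 42: x=[8.4310] v=[-1.3278]
Step 43: x=[8.3653] v=[-1.3145]
Step 44: x=[8.3004] v=[-1.2989]
Step 45: x=[8.2364] v=[-1.2809]
Step 46: x=[8.1734] v=[-1.2606]
Step 47: x=[8.1115] v=[-1.2380]
Step 48: x=[8.0508] v=[-1.2132]
Step 49: x=[7.9915] v=[-1.1862]
Step 50: x=[7.9336] v=[-1.1571]
Step 51: x=[7.8773] v=[-1.1259]
Step 52: x=[7.8227] v=[-1.0927]
Step 53: x=[7.7698] v=[-1.0575]
Step 54: x=[7.7188] v=[-1.0204]
Step 55: x=[7.6697] v=[-0.9815]
Step 56: x=[7.6227] v=[-0.9408]
Step 57: x=[7.5778] v=[-0.8984]
Step 58: x=[7.5351] v=[-0.8544]
Step 59: x=[7.4947] v=[-0.8089]
Step 60: x=[7.4566] v=[-0.7619]
v[0] did not become non-negative within 60 steps; using fallback time=3.0000

Answer: 3.0000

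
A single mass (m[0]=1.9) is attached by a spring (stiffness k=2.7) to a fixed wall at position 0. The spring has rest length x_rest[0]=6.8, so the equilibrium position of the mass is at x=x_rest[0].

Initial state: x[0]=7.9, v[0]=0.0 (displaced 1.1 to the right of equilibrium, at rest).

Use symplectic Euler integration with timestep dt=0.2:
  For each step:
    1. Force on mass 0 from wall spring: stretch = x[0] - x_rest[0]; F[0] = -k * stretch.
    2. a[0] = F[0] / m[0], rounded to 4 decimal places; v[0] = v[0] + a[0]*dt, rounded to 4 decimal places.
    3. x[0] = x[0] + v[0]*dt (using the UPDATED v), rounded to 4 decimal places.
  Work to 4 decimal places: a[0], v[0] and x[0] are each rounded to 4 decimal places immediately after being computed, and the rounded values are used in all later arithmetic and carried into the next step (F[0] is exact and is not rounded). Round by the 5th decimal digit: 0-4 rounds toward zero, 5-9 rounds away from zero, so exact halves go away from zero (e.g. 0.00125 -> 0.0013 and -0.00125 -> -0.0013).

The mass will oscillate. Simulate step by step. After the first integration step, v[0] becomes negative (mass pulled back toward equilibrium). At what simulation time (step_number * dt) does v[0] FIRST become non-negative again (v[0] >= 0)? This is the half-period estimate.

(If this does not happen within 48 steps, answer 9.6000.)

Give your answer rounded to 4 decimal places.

Answer: 2.8000

Derivation:
Step 0: x=[7.9000] v=[0.0000]
Step 1: x=[7.8375] v=[-0.3126]
Step 2: x=[7.7160] v=[-0.6075]
Step 3: x=[7.5424] v=[-0.8678]
Step 4: x=[7.3266] v=[-1.0788]
Step 5: x=[7.0809] v=[-1.2285]
Step 6: x=[6.8192] v=[-1.3083]
Step 7: x=[6.5564] v=[-1.3138]
Step 8: x=[6.3075] v=[-1.2446]
Step 9: x=[6.0866] v=[-1.1046]
Step 10: x=[5.9062] v=[-0.9018]
Step 11: x=[5.7766] v=[-0.6478]
Step 12: x=[5.7052] v=[-0.3569]
Step 13: x=[5.6961] v=[-0.0457]
Step 14: x=[5.7497] v=[0.2680]
First v>=0 after going negative at step 14, time=2.8000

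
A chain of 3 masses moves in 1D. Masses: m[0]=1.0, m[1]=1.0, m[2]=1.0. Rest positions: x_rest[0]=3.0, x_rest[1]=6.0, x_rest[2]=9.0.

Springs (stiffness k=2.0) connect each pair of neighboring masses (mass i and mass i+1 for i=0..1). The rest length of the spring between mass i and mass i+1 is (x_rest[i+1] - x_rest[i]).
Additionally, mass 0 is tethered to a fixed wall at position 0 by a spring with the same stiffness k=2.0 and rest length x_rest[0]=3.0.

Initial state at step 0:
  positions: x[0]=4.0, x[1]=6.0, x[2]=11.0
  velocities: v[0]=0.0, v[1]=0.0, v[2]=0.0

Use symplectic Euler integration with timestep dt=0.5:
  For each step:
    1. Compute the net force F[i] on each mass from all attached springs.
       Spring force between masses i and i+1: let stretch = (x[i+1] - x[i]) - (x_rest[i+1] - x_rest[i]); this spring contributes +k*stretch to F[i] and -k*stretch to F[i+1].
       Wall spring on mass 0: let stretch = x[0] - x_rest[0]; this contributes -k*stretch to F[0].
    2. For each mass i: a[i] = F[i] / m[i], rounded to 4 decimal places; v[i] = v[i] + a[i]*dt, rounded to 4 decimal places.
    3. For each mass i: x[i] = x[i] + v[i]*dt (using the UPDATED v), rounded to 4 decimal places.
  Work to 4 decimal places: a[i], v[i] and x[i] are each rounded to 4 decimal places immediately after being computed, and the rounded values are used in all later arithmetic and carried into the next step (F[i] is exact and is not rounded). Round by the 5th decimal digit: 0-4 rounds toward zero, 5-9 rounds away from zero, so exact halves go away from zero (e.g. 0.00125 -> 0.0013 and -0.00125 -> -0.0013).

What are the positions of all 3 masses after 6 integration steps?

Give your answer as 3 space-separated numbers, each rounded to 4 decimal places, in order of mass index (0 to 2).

Answer: 1.5157 6.4219 8.1719

Derivation:
Step 0: x=[4.0000 6.0000 11.0000] v=[0.0000 0.0000 0.0000]
Step 1: x=[3.0000 7.5000 10.0000] v=[-2.0000 3.0000 -2.0000]
Step 2: x=[2.7500 8.0000 9.2500] v=[-0.5000 1.0000 -1.5000]
Step 3: x=[3.7500 6.5000 9.3750] v=[2.0000 -3.0000 0.2500]
Step 4: x=[4.2500 5.0625 9.5625] v=[1.0000 -2.8750 0.3750]
Step 5: x=[3.0313 5.4688 9.0000] v=[-2.4375 0.8125 -1.1250]
Step 6: x=[1.5157 6.4219 8.1719] v=[-3.0313 1.9062 -1.6562]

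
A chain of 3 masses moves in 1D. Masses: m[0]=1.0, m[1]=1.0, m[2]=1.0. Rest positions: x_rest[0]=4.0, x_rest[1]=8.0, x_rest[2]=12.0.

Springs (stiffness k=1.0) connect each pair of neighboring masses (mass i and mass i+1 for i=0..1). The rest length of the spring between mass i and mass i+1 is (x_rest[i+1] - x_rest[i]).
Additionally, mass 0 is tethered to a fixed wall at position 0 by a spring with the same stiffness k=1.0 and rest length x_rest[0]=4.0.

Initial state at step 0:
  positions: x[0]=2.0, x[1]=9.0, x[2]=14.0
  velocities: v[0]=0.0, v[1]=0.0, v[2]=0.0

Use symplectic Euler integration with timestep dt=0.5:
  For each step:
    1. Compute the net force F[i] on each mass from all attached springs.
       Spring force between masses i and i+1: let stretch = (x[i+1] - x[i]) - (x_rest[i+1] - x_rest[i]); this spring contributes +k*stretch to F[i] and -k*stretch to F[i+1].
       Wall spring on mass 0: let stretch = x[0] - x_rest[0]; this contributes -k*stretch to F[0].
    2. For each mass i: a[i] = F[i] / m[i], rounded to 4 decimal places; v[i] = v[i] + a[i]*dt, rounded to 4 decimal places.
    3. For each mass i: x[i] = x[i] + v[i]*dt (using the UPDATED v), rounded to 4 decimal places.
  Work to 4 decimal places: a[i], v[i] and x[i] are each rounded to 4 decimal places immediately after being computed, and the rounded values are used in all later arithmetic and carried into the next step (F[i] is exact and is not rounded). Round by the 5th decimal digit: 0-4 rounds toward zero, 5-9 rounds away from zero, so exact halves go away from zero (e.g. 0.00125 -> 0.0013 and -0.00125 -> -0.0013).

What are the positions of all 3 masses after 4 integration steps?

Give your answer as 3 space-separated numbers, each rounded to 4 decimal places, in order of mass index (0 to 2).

Answer: 6.3868 8.7149 11.3984

Derivation:
Step 0: x=[2.0000 9.0000 14.0000] v=[0.0000 0.0000 0.0000]
Step 1: x=[3.2500 8.5000 13.7500] v=[2.5000 -1.0000 -0.5000]
Step 2: x=[5.0000 8.0000 13.1875] v=[3.5000 -1.0000 -1.1250]
Step 3: x=[6.2500 8.0469 12.3281] v=[2.5000 0.0938 -1.7188]
Step 4: x=[6.3868 8.7149 11.3984] v=[0.2735 1.3360 -1.8594]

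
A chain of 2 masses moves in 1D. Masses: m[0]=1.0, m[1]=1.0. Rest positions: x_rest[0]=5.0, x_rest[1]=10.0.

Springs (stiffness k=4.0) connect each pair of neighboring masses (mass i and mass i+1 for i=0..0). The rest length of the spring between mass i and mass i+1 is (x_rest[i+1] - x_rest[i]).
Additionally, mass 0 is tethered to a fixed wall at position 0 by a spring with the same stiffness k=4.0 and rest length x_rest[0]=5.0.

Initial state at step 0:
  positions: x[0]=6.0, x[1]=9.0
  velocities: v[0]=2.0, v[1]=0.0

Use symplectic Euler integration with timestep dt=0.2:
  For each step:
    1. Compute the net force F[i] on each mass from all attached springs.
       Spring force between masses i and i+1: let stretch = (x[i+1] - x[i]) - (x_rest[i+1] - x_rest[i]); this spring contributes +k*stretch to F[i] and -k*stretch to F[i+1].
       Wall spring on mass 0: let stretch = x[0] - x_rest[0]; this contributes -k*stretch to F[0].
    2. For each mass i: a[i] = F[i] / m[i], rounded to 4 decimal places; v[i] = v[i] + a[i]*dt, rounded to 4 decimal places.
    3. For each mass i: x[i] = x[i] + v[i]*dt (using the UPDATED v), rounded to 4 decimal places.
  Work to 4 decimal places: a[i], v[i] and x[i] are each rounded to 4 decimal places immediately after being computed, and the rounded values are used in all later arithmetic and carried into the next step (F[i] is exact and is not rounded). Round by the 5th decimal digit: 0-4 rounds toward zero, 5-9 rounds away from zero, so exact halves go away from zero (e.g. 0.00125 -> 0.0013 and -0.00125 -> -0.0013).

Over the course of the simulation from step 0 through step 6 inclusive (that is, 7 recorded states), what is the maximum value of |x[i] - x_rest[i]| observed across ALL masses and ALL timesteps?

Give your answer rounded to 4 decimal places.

Step 0: x=[6.0000 9.0000] v=[2.0000 0.0000]
Step 1: x=[5.9200 9.3200] v=[-0.4000 1.6000]
Step 2: x=[5.4368 9.8960] v=[-2.4160 2.8800]
Step 3: x=[4.7972 10.5585] v=[-3.1981 3.3126]
Step 4: x=[4.3118 11.0992] v=[-2.4268 2.7036]
Step 5: x=[4.2225 11.3539] v=[-0.4463 1.2737]
Step 6: x=[4.5987 11.2676] v=[1.8808 -0.4314]
Max displacement = 1.3539

Answer: 1.3539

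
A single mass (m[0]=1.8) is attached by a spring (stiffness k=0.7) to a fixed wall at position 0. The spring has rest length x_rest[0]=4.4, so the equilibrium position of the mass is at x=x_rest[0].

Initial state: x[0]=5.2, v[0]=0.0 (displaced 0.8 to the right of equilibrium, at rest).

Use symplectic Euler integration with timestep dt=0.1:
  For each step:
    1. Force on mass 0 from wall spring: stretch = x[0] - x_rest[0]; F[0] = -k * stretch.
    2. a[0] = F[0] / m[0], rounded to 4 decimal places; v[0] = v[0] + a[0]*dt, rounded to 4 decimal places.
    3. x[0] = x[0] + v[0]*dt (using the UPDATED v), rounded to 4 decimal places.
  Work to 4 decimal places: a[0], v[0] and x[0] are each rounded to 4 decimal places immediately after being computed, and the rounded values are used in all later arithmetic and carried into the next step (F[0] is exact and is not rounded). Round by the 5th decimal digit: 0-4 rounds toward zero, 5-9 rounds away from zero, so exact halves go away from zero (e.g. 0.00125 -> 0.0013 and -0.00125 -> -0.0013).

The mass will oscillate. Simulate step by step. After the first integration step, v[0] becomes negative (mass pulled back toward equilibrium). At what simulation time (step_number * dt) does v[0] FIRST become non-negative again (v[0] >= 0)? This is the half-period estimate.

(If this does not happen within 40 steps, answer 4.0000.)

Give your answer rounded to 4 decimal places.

Answer: 4.0000

Derivation:
Step 0: x=[5.2000] v=[0.0000]
Step 1: x=[5.1969] v=[-0.0311]
Step 2: x=[5.1907] v=[-0.0621]
Step 3: x=[5.1814] v=[-0.0929]
Step 4: x=[5.1691] v=[-0.1233]
Step 5: x=[5.1538] v=[-0.1532]
Step 6: x=[5.1356] v=[-0.1825]
Step 7: x=[5.1145] v=[-0.2111]
Step 8: x=[5.0906] v=[-0.2389]
Step 9: x=[5.0640] v=[-0.2658]
Step 10: x=[5.0348] v=[-0.2916]
Step 11: x=[5.0032] v=[-0.3163]
Step 12: x=[4.9692] v=[-0.3398]
Step 13: x=[4.9330] v=[-0.3619]
Step 14: x=[4.8947] v=[-0.3826]
Step 15: x=[4.8545] v=[-0.4018]
Step 16: x=[4.8126] v=[-0.4195]
Step 17: x=[4.7690] v=[-0.4356]
Step 18: x=[4.7240] v=[-0.4500]
Step 19: x=[4.6777] v=[-0.4626]
Step 20: x=[4.6304] v=[-0.4734]
Step 21: x=[4.5822] v=[-0.4824]
Step 22: x=[4.5333] v=[-0.4895]
Step 23: x=[4.4838] v=[-0.4947]
Step 24: x=[4.4340] v=[-0.4980]
Step 25: x=[4.3841] v=[-0.4993]
Step 26: x=[4.3342] v=[-0.4987]
Step 27: x=[4.2846] v=[-0.4961]
Step 28: x=[4.2354] v=[-0.4916]
Step 29: x=[4.1869] v=[-0.4852]
Step 30: x=[4.1392] v=[-0.4769]
Step 31: x=[4.0925] v=[-0.4668]
Step 32: x=[4.0470] v=[-0.4548]
Step 33: x=[4.0029] v=[-0.4411]
Step 34: x=[3.9603] v=[-0.4257]
Step 35: x=[3.9194] v=[-0.4086]
Step 36: x=[3.8804] v=[-0.3899]
Step 37: x=[3.8434] v=[-0.3697]
Step 38: x=[3.8086] v=[-0.3481]
Step 39: x=[3.7761] v=[-0.3251]
Step 40: x=[3.7460] v=[-0.3008]
v[0] did not become non-negative within 40 steps; using fallback time=4.0000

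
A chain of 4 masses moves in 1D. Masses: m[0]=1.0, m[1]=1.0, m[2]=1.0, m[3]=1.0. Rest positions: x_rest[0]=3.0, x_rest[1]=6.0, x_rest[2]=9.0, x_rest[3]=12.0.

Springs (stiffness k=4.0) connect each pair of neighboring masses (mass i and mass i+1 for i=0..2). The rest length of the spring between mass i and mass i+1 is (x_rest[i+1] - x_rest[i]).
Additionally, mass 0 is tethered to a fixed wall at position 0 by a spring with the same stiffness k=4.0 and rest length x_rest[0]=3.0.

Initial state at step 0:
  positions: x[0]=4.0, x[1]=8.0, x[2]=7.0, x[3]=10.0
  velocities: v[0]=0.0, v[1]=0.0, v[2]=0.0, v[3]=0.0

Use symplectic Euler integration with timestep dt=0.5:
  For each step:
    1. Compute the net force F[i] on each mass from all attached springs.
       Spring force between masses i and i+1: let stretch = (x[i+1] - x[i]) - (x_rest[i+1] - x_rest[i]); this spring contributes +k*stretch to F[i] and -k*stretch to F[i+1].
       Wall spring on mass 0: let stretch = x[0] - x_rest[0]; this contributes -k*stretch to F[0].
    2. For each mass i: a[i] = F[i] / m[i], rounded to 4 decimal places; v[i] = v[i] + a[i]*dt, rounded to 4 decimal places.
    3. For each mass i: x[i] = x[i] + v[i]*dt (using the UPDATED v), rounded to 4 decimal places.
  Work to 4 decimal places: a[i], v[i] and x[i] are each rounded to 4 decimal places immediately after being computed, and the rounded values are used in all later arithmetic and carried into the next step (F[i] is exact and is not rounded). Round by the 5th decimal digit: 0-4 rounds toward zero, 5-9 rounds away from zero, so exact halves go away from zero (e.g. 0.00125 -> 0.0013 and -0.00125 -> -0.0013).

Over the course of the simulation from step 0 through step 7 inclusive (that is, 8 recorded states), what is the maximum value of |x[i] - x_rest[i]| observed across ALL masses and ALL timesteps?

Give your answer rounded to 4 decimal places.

Step 0: x=[4.0000 8.0000 7.0000 10.0000] v=[0.0000 0.0000 0.0000 0.0000]
Step 1: x=[4.0000 3.0000 11.0000 10.0000] v=[0.0000 -10.0000 8.0000 0.0000]
Step 2: x=[-1.0000 7.0000 6.0000 14.0000] v=[-10.0000 8.0000 -10.0000 8.0000]
Step 3: x=[3.0000 2.0000 10.0000 13.0000] v=[8.0000 -10.0000 8.0000 -2.0000]
Step 4: x=[3.0000 6.0000 9.0000 12.0000] v=[0.0000 8.0000 -2.0000 -2.0000]
Step 5: x=[3.0000 10.0000 8.0000 11.0000] v=[0.0000 8.0000 -2.0000 -2.0000]
Step 6: x=[7.0000 5.0000 12.0000 10.0000] v=[8.0000 -10.0000 8.0000 -2.0000]
Step 7: x=[2.0000 9.0000 7.0000 14.0000] v=[-10.0000 8.0000 -10.0000 8.0000]
Max displacement = 4.0000

Answer: 4.0000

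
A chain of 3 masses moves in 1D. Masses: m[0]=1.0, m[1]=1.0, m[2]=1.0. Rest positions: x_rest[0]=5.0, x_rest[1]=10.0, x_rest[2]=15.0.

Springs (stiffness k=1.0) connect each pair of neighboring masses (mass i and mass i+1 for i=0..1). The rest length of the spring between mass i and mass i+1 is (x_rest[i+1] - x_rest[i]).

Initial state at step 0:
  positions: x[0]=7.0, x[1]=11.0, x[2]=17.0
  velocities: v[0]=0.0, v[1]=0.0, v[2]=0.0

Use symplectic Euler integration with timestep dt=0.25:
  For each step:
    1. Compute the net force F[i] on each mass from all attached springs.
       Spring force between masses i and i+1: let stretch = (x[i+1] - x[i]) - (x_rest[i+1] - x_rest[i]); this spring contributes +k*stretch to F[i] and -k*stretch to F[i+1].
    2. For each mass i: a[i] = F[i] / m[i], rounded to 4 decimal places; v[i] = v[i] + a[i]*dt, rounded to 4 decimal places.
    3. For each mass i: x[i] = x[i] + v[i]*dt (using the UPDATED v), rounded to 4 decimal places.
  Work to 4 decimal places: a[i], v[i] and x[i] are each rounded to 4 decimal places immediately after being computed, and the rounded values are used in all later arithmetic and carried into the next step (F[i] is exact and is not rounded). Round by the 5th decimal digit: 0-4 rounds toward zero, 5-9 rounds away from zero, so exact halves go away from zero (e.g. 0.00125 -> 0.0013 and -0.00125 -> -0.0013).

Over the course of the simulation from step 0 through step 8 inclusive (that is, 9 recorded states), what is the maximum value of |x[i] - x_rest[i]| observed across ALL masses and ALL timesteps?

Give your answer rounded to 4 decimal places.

Step 0: x=[7.0000 11.0000 17.0000] v=[0.0000 0.0000 0.0000]
Step 1: x=[6.9375 11.1250 16.9375] v=[-0.2500 0.5000 -0.2500]
Step 2: x=[6.8242 11.3516 16.8242] v=[-0.4531 0.9063 -0.4531]
Step 3: x=[6.6814 11.6373 16.6814] v=[-0.5713 1.1426 -0.5713]
Step 4: x=[6.5358 11.9285 16.5358] v=[-0.5823 1.1647 -0.5823]
Step 5: x=[6.4148 12.1706 16.4148] v=[-0.4841 0.9684 -0.4841]
Step 6: x=[6.3410 12.3182 16.3410] v=[-0.2952 0.5905 -0.2952]
Step 7: x=[6.3283 12.3437 16.3283] v=[-0.0509 0.1019 -0.0509]
Step 8: x=[6.3791 12.2423 16.3791] v=[0.2030 -0.4058 0.2030]
Max displacement = 2.3437

Answer: 2.3437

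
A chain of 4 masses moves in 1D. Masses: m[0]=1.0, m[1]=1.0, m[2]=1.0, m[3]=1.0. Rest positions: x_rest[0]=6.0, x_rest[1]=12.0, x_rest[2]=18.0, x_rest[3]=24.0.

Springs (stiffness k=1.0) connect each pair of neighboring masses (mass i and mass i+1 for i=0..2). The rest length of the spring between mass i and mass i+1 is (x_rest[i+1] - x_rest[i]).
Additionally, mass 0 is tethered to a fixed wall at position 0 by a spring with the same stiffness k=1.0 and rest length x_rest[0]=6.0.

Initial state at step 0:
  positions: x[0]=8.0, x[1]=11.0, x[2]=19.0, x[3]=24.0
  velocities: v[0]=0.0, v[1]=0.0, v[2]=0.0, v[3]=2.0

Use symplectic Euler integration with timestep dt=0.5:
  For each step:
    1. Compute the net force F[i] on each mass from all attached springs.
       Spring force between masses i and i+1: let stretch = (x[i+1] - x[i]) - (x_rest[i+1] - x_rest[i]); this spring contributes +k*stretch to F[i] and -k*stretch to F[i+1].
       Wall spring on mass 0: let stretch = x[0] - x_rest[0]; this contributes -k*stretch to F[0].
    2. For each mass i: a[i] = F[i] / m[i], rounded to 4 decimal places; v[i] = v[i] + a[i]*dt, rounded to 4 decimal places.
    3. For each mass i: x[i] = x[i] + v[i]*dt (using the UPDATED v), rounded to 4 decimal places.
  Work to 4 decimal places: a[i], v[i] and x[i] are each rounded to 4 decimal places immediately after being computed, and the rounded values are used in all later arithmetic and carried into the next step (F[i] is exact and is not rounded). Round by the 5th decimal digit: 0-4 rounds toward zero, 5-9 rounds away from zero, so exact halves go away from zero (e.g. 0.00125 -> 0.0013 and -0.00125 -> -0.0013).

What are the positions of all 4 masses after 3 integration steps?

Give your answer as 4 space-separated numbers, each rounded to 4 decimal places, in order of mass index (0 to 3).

Step 0: x=[8.0000 11.0000 19.0000 24.0000] v=[0.0000 0.0000 0.0000 2.0000]
Step 1: x=[6.7500 12.2500 18.2500 25.2500] v=[-2.5000 2.5000 -1.5000 2.5000]
Step 2: x=[5.1875 13.6250 17.7500 26.2500] v=[-3.1250 2.7500 -1.0000 2.0000]
Step 3: x=[4.4375 13.9219 18.3438 26.6250] v=[-1.5000 0.5938 1.1875 0.7500]

Answer: 4.4375 13.9219 18.3438 26.6250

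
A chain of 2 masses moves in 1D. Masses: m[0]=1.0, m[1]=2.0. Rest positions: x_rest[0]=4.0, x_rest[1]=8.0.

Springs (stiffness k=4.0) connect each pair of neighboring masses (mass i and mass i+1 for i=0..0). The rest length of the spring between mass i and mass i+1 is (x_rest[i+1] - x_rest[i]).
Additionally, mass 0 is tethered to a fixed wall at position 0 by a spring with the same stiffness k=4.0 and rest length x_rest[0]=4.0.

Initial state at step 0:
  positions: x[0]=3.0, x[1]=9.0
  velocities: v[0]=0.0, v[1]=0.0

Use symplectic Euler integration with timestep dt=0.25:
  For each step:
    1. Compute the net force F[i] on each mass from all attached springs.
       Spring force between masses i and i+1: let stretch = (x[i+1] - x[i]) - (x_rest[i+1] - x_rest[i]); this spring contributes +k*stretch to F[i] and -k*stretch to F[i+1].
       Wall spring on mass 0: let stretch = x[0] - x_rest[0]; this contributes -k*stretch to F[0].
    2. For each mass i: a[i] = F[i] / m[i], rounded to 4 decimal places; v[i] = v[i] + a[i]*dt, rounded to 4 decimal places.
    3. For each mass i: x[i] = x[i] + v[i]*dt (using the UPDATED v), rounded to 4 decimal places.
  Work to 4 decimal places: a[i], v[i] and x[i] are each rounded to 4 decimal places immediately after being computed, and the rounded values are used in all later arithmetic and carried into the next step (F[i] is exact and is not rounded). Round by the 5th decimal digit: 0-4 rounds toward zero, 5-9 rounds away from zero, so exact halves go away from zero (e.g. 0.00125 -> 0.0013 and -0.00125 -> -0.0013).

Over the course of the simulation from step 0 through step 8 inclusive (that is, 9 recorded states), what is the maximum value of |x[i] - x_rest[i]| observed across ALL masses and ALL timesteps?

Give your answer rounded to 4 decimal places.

Answer: 1.5625

Derivation:
Step 0: x=[3.0000 9.0000] v=[0.0000 0.0000]
Step 1: x=[3.7500 8.7500] v=[3.0000 -1.0000]
Step 2: x=[4.8125 8.3750] v=[4.2500 -1.5000]
Step 3: x=[5.5625 8.0547] v=[3.0000 -1.2813]
Step 4: x=[5.5449 7.9229] v=[-0.0703 -0.5274]
Step 5: x=[4.7356 7.9938] v=[-3.2372 0.2836]
Step 6: x=[3.5570 8.1574] v=[-4.7146 0.6545]
Step 7: x=[2.6392 8.2460] v=[-3.6712 0.3543]
Step 8: x=[2.4633 8.1337] v=[-0.7036 -0.4491]
Max displacement = 1.5625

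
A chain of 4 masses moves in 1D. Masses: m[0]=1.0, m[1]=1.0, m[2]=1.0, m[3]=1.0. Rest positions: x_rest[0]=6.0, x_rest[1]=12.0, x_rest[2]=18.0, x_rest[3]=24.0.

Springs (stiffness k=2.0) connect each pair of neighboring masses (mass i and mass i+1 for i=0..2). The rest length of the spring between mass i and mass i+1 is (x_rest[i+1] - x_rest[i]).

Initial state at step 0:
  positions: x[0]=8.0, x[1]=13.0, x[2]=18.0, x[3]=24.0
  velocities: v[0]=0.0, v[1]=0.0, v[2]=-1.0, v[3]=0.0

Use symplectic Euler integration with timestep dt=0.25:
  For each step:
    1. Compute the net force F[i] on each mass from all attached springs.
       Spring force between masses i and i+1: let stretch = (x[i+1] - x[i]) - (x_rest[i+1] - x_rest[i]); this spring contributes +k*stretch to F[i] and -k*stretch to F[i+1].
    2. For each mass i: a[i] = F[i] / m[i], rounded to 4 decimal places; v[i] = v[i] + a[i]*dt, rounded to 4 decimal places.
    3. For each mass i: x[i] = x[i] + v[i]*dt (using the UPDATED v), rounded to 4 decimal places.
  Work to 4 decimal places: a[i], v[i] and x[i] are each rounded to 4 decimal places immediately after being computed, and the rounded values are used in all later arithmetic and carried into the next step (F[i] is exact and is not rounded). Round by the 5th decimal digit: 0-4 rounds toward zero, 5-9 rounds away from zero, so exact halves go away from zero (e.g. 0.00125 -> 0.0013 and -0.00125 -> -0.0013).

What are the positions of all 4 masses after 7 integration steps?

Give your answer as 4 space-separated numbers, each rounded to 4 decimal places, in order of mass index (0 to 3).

Answer: 5.8093 12.2883 18.8478 24.3046

Derivation:
Step 0: x=[8.0000 13.0000 18.0000 24.0000] v=[0.0000 0.0000 -1.0000 0.0000]
Step 1: x=[7.8750 13.0000 17.8750 24.0000] v=[-0.5000 0.0000 -0.5000 0.0000]
Step 2: x=[7.6406 12.9688 17.9063 23.9844] v=[-0.9375 -0.1250 0.1250 -0.0625]
Step 3: x=[7.3223 12.8887 18.0801 23.9590] v=[-1.2734 -0.3204 0.6953 -0.1016]
Step 4: x=[6.9498 12.7617 18.3399 23.9487] v=[-1.4902 -0.5079 1.0391 -0.0411]
Step 5: x=[6.5537 12.6055 18.6035 23.9873] v=[-1.5843 -0.6248 1.0544 0.1545]
Step 6: x=[6.1641 12.4426 18.7903 24.1030] v=[-1.5584 -0.6517 0.7473 0.4626]
Step 7: x=[5.8093 12.2883 18.8478 24.3046] v=[-1.4192 -0.6171 0.2298 0.8063]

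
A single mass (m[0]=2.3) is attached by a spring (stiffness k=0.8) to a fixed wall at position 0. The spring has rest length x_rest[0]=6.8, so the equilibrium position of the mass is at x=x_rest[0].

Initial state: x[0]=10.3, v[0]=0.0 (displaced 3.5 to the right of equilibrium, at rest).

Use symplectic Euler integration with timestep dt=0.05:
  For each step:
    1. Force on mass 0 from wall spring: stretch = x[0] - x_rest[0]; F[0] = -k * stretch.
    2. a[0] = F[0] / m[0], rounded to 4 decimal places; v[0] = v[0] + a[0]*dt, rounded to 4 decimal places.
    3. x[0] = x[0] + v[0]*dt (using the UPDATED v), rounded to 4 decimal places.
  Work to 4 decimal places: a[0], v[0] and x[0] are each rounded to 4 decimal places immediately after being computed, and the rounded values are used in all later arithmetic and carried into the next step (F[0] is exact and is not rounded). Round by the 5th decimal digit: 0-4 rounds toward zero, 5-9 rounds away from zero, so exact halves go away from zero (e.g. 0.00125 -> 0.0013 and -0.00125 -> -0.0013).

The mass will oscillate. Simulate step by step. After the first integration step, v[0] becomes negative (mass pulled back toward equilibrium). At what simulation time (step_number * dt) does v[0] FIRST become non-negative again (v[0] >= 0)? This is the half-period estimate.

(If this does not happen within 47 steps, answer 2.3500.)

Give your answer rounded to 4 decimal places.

Answer: 2.3500

Derivation:
Step 0: x=[10.3000] v=[0.0000]
Step 1: x=[10.2970] v=[-0.0609]
Step 2: x=[10.2909] v=[-0.1217]
Step 3: x=[10.2818] v=[-0.1824]
Step 4: x=[10.2697] v=[-0.2430]
Step 5: x=[10.2545] v=[-0.3033]
Step 6: x=[10.2363] v=[-0.3634]
Step 7: x=[10.2151] v=[-0.4232]
Step 8: x=[10.1910] v=[-0.4826]
Step 9: x=[10.1639] v=[-0.5416]
Step 10: x=[10.1339] v=[-0.6001]
Step 11: x=[10.1010] v=[-0.6581]
Step 12: x=[10.0652] v=[-0.7155]
Step 13: x=[10.0266] v=[-0.7723]
Step 14: x=[9.9852] v=[-0.8284]
Step 15: x=[9.9410] v=[-0.8838]
Step 16: x=[9.8941] v=[-0.9384]
Step 17: x=[9.8445] v=[-0.9922]
Step 18: x=[9.7922] v=[-1.0452]
Step 19: x=[9.7373] v=[-1.0972]
Step 20: x=[9.6799] v=[-1.1483]
Step 21: x=[9.6200] v=[-1.1984]
Step 22: x=[9.5576] v=[-1.2474]
Step 23: x=[9.4928] v=[-1.2954]
Step 24: x=[9.4257] v=[-1.3422]
Step 25: x=[9.3563] v=[-1.3879]
Step 26: x=[9.2847] v=[-1.4324]
Step 27: x=[9.2109] v=[-1.4756]
Step 28: x=[9.1350] v=[-1.5175]
Step 29: x=[9.0571] v=[-1.5581]
Step 30: x=[8.9772] v=[-1.5974]
Step 31: x=[8.8954] v=[-1.6353]
Step 32: x=[8.8118] v=[-1.6717]
Step 33: x=[8.7265] v=[-1.7067]
Step 34: x=[8.6395] v=[-1.7402]
Step 35: x=[8.5509] v=[-1.7722]
Step 36: x=[8.4608] v=[-1.8027]
Step 37: x=[8.3692] v=[-1.8316]
Step 38: x=[8.2763] v=[-1.8589]
Step 39: x=[8.1821] v=[-1.8846]
Step 40: x=[8.0867] v=[-1.9086]
Step 41: x=[7.9902] v=[-1.9310]
Step 42: x=[7.8926] v=[-1.9517]
Step 43: x=[7.7941] v=[-1.9707]
Step 44: x=[7.6947] v=[-1.9880]
Step 45: x=[7.5945] v=[-2.0036]
Step 46: x=[7.4936] v=[-2.0174]
Step 47: x=[7.3921] v=[-2.0295]
v[0] did not become non-negative within 47 steps; using fallback time=2.3500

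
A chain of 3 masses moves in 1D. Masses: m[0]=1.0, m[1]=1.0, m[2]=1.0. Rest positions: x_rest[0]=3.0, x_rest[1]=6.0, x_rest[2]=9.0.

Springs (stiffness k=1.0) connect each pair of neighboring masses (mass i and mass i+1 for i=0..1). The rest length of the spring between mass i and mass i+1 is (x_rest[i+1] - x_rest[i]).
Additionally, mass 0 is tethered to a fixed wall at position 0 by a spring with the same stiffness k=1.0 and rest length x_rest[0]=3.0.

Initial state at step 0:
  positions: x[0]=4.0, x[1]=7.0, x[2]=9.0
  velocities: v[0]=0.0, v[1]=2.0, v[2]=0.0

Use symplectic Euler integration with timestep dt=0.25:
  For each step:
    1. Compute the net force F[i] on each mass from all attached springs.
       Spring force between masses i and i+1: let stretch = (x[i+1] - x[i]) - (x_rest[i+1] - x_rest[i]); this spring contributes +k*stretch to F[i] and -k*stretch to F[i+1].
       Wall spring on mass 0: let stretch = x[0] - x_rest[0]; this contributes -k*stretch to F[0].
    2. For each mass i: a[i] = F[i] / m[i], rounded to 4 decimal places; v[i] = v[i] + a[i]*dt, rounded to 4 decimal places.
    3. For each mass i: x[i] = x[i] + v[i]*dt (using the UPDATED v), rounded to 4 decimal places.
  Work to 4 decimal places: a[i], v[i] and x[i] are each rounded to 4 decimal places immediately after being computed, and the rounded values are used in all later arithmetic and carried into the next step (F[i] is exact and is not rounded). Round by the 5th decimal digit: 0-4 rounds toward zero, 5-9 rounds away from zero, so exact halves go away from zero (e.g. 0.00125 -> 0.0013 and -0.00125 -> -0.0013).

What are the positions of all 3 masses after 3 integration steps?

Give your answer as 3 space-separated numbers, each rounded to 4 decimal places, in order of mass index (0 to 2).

Step 0: x=[4.0000 7.0000 9.0000] v=[0.0000 2.0000 0.0000]
Step 1: x=[3.9375 7.4375 9.0625] v=[-0.2500 1.7500 0.2500]
Step 2: x=[3.8477 7.7578 9.2110] v=[-0.3594 1.2813 0.5938]
Step 3: x=[3.7618 7.9246 9.4561] v=[-0.3438 0.6671 0.9805]

Answer: 3.7618 7.9246 9.4561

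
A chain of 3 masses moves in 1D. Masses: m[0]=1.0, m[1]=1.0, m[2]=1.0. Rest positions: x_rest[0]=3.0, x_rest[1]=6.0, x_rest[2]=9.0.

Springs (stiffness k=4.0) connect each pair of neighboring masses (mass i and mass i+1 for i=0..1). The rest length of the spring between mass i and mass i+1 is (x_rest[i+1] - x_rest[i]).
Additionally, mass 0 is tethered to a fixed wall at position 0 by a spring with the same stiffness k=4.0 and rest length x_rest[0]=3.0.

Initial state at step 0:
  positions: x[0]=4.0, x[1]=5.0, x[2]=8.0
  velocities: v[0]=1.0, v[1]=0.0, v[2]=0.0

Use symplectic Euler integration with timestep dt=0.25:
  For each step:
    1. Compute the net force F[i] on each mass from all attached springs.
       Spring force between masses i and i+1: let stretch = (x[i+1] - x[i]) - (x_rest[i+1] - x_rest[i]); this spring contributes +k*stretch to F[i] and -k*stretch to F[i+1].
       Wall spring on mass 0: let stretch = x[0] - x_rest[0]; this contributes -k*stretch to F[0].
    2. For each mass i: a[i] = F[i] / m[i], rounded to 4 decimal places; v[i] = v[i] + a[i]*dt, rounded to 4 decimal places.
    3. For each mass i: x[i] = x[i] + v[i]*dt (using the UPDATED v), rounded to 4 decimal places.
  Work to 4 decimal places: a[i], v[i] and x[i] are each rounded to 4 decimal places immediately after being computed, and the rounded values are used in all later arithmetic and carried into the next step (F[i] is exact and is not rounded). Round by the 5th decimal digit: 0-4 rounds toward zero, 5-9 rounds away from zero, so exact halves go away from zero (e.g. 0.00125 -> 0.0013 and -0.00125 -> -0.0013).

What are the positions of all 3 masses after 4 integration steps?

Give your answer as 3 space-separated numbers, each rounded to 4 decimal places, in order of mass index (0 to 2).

Answer: 1.9219 6.0547 9.0938

Derivation:
Step 0: x=[4.0000 5.0000 8.0000] v=[1.0000 0.0000 0.0000]
Step 1: x=[3.5000 5.5000 8.0000] v=[-2.0000 2.0000 0.0000]
Step 2: x=[2.6250 6.1250 8.1250] v=[-3.5000 2.5000 0.5000]
Step 3: x=[1.9688 6.3750 8.5000] v=[-2.6250 1.0000 1.5000]
Step 4: x=[1.9219 6.0547 9.0938] v=[-0.1876 -1.2812 2.3750]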